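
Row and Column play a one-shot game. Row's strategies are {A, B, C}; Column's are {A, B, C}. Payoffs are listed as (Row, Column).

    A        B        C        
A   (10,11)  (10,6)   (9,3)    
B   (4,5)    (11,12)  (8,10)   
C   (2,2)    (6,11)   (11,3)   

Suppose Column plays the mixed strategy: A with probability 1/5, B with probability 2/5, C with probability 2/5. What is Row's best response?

Compute Row's expected payoff from each pure strategy against the given mix.
A: (1/5)·10 + (2/5)·10 + (2/5)·9 = 48/5
B: (1/5)·4 + (2/5)·11 + (2/5)·8 = 42/5
C: (1/5)·2 + (2/5)·6 + (2/5)·11 = 36/5
Highest expected payoff is 48/5, from A.

A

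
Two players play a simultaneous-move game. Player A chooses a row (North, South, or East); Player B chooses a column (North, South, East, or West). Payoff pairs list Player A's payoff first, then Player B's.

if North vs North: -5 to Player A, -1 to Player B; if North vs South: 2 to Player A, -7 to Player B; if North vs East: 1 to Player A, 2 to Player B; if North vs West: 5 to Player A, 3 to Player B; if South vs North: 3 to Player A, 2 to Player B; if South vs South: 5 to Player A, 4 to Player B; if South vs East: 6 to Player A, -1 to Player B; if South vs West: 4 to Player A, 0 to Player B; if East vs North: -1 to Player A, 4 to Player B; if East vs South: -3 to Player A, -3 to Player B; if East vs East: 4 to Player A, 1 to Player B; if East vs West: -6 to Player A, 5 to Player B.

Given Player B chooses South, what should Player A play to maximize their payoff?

South

With Player B fixed at South, Player A's payoffs are: North → 2, South → 5, East → -3.
The maximum is 5, achieved by South.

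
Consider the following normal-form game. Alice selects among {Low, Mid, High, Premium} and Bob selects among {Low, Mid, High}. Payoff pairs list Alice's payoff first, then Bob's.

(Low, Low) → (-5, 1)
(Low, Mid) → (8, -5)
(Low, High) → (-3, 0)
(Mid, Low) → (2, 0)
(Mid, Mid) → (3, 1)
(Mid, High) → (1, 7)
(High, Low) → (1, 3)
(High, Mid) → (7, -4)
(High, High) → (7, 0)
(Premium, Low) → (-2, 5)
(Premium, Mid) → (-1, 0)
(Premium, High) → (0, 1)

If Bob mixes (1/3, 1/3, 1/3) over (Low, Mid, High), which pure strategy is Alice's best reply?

High

Compute Alice's expected payoff from each pure strategy against the given mix.
Low: (1/3)·(-5) + (1/3)·8 + (1/3)·(-3) = 0
Mid: (1/3)·2 + (1/3)·3 + (1/3)·1 = 2
High: (1/3)·1 + (1/3)·7 + (1/3)·7 = 5
Premium: (1/3)·(-2) + (1/3)·(-1) + (1/3)·0 = -1
Highest expected payoff is 5, from High.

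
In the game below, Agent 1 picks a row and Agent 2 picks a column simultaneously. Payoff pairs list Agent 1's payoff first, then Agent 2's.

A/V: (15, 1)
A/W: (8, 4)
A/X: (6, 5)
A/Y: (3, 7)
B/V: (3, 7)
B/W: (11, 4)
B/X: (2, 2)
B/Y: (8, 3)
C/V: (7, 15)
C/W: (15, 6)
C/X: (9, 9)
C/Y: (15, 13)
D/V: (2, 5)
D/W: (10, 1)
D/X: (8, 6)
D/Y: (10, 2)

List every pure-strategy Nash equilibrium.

No pure-strategy Nash equilibrium

Check mutual best responses: a cell is a NE iff neither player can gain by unilaterally deviating.
Agent 1's best responses — vs V: A (payoff 15); vs W: C (payoff 15); vs X: C (payoff 9); vs Y: C (payoff 15).
Agent 2's best responses — vs A: Y (payoff 7); vs B: V (payoff 7); vs C: V (payoff 15); vs D: X (payoff 6).
No cell has both players best-responding. For instance, Agent 1's best reply to W is C, but against C Agent 2 prefers V over W.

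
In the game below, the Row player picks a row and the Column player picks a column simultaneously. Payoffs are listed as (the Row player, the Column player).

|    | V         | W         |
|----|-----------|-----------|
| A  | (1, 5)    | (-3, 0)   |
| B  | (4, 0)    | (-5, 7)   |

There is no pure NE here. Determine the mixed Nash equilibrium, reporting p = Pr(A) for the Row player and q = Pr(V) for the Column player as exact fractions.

Each player's mixing probability is pinned down by making the *other* player indifferent.
The Column player indifferent between V and W: p·5 + (1−p)·0 = p·0 + (1−p)·7 ⟹ 0 + 5p = 7 + (-7)p ⟹ p = 7/12.
The Row player indifferent between A and B: q·1 + (1−q)·(-3) = q·4 + (1−q)·(-5) ⟹ (-3) + 4q = (-5) + 9q ⟹ q = 2/5.

p = 7/12, q = 2/5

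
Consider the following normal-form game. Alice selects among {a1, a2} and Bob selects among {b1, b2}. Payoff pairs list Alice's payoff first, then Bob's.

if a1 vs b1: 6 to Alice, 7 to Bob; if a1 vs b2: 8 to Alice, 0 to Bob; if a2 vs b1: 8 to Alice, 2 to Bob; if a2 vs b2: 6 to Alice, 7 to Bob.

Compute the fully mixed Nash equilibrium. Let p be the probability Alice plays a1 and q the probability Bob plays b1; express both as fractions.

In a mixed NE each player is indifferent between their pure strategies, so the opponent's mix sets the indifference.
Bob indifferent between b1 and b2: p·7 + (1−p)·2 = p·0 + (1−p)·7 ⟹ 2 + 5p = 7 + (-7)p ⟹ p = 5/12.
Alice indifferent between a1 and a2: q·6 + (1−q)·8 = q·8 + (1−q)·6 ⟹ 8 + (-2)q = 6 + 2q ⟹ q = 1/2.

p = 5/12, q = 1/2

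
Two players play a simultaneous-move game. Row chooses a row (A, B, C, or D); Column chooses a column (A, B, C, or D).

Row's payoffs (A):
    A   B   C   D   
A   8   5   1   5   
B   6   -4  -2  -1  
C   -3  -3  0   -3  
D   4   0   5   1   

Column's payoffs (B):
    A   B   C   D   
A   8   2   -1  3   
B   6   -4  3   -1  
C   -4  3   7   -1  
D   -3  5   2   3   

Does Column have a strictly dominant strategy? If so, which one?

A strategy is strictly dominant if it gives Column a strictly higher payoff than every other strategy, against every choice by the opponent.
A is not dominant: against C, B gives 3 > -4.
B is not dominant: against A, A gives 8 > 2.
C is not dominant: against A, A gives 8 > -1.
D is not dominant: against A, A gives 8 > 3.
No single strategy is best against every opponent action.

No strictly dominant strategy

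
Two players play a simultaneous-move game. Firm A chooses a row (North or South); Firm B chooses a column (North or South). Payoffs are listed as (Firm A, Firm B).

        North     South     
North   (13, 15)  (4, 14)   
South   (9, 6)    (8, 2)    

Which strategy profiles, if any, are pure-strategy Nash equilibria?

(North, North)

A profile is a Nash equilibrium when each player is best-responding to the other.
Firm A's best responses — vs North: North (payoff 13); vs South: South (payoff 8).
Firm B's best responses — vs North: North (payoff 15); vs South: North (payoff 6).
The only mutual best response is (North, North); neither player gains by switching there.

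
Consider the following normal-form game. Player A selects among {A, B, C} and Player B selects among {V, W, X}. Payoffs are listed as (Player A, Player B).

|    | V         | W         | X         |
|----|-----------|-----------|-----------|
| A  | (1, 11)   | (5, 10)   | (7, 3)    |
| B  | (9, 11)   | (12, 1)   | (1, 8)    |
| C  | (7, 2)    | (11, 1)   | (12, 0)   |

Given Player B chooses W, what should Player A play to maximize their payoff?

B

With Player B fixed at W, Player A's payoffs are: A → 5, B → 12, C → 11.
The maximum is 12, achieved by B.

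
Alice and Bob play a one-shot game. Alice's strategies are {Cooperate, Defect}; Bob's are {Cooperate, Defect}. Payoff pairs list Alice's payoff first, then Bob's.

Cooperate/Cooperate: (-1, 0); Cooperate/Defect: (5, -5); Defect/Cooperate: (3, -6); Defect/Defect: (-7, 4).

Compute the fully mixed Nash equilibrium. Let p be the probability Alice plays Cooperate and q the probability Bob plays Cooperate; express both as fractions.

Each player's mixing probability is pinned down by making the *other* player indifferent.
Bob indifferent between Cooperate and Defect: p·0 + (1−p)·(-6) = p·(-5) + (1−p)·4 ⟹ (-6) + 6p = 4 + (-9)p ⟹ p = 2/3.
Alice indifferent between Cooperate and Defect: q·(-1) + (1−q)·5 = q·3 + (1−q)·(-7) ⟹ 5 + (-6)q = (-7) + 10q ⟹ q = 3/4.

p = 2/3, q = 3/4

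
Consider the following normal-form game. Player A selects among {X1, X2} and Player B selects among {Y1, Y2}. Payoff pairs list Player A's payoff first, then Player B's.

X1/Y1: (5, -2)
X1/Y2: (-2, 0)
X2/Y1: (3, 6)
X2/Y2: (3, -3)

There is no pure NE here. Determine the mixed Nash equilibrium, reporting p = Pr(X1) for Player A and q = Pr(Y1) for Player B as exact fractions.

In a mixed NE each player is indifferent between their pure strategies, so the opponent's mix sets the indifference.
Player B indifferent between Y1 and Y2: p·(-2) + (1−p)·6 = p·0 + (1−p)·(-3) ⟹ 6 + (-8)p = (-3) + 3p ⟹ p = 9/11.
Player A indifferent between X1 and X2: q·5 + (1−q)·(-2) = q·3 + (1−q)·3 ⟹ (-2) + 7q = 3 + 0q ⟹ q = 5/7.

p = 9/11, q = 5/7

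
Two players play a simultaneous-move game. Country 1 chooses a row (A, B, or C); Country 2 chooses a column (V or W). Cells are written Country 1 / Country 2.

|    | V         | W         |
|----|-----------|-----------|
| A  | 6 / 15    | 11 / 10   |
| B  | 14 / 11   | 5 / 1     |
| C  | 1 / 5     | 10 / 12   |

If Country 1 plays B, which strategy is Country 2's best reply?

With Country 1 fixed at B, Country 2's payoffs are: V → 11, W → 1.
The maximum is 11, achieved by V.

V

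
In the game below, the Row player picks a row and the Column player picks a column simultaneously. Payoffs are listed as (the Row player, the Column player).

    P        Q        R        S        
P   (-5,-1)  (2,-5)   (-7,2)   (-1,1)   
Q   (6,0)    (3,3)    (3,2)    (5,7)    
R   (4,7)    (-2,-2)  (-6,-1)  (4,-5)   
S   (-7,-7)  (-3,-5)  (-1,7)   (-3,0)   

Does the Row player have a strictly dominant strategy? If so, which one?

Check whether one of the Row player's strategies beats all alternatives regardless of what the opponent does.
Q strictly dominates: vs P: 6 > each of {-5, 4, -7}; vs Q: 3 > each of {2, -2, -3}; vs R: 3 > each of {-7, -6, -1}; vs S: 5 > each of {-1, 4, -3}.

Q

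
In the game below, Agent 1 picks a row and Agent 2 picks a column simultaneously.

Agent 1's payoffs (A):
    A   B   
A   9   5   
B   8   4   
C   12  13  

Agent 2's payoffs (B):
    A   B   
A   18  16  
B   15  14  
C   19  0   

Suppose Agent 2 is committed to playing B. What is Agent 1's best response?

With Agent 2 fixed at B, Agent 1's payoffs are: A → 5, B → 4, C → 13.
The maximum is 13, achieved by C.

C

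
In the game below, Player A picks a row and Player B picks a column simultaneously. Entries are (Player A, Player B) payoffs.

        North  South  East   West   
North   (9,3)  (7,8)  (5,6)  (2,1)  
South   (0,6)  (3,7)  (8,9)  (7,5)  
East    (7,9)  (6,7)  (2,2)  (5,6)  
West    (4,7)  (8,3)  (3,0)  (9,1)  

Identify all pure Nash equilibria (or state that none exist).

Find each player's best response to every opponent strategy; NE are the intersections.
Player A's best responses — vs North: North (payoff 9); vs South: West (payoff 8); vs East: South (payoff 8); vs West: West (payoff 9).
Player B's best responses — vs North: South (payoff 8); vs South: East (payoff 9); vs East: North (payoff 9); vs West: North (payoff 7).
The only mutual best response is (South, East); neither player gains by switching there.

(South, East)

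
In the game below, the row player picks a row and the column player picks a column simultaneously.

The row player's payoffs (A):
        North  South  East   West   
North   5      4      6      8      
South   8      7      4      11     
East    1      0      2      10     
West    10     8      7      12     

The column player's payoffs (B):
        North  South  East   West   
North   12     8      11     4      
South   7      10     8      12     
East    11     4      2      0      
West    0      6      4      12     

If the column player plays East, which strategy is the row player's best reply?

With the column player fixed at East, the row player's payoffs are: North → 6, South → 4, East → 2, West → 7.
The maximum is 7, achieved by West.

West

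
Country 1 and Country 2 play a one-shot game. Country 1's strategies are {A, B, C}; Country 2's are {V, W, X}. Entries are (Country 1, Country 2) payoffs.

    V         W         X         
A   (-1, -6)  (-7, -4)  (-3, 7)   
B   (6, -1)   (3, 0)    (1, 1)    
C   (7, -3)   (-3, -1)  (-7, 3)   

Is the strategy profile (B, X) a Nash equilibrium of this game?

Holding Country 2 at X: Country 1 gets 1 from B, versus -3 from A, -7 from C. No profitable deviation for Country 1.
Holding Country 1 at B: Country 2 gets 1 from X, versus -1 from V, 0 from W. No profitable deviation for Country 2 either.

Yes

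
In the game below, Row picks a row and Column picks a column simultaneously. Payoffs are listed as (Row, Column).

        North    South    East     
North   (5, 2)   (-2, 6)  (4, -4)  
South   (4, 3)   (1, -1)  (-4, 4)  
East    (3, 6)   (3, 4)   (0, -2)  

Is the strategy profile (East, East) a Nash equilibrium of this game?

Holding Column at East: Row gets 0 from East but could get 4 by switching to North. Row has a profitable deviation.

No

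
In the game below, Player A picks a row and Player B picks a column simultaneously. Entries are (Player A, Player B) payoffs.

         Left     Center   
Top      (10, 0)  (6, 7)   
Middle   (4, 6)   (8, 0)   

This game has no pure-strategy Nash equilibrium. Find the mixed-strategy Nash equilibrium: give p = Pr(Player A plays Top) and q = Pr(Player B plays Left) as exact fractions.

p = 6/13, q = 1/4

In a mixed NE each player is indifferent between their pure strategies, so the opponent's mix sets the indifference.
Player B indifferent between Left and Center: p·0 + (1−p)·6 = p·7 + (1−p)·0 ⟹ 6 + (-6)p = 0 + 7p ⟹ p = 6/13.
Player A indifferent between Top and Middle: q·10 + (1−q)·6 = q·4 + (1−q)·8 ⟹ 6 + 4q = 8 + (-4)q ⟹ q = 1/4.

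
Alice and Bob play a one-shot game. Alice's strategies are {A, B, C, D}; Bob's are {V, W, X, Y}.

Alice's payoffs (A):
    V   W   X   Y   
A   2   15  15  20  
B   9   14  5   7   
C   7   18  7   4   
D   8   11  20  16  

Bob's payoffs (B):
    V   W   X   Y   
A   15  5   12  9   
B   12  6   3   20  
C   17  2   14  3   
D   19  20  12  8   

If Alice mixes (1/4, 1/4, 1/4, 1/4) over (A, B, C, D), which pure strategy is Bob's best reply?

V

Compute Bob's expected payoff from each pure strategy against the given mix.
V: (1/4)·15 + (1/4)·12 + (1/4)·17 + (1/4)·19 = 63/4
W: (1/4)·5 + (1/4)·6 + (1/4)·2 + (1/4)·20 = 33/4
X: (1/4)·12 + (1/4)·3 + (1/4)·14 + (1/4)·12 = 41/4
Y: (1/4)·9 + (1/4)·20 + (1/4)·3 + (1/4)·8 = 10
Highest expected payoff is 63/4, from V.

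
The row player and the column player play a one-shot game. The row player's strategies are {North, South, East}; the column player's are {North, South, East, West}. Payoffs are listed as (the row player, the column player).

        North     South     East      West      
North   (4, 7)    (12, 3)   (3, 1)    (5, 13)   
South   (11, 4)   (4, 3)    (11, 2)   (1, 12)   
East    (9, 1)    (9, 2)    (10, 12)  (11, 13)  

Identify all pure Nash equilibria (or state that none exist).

(East, West)

Find each player's best response to every opponent strategy; NE are the intersections.
The row player's best responses — vs North: South (payoff 11); vs South: North (payoff 12); vs East: South (payoff 11); vs West: East (payoff 11).
The column player's best responses — vs North: West (payoff 13); vs South: West (payoff 12); vs East: West (payoff 13).
The only mutual best response is (East, West); neither player gains by switching there.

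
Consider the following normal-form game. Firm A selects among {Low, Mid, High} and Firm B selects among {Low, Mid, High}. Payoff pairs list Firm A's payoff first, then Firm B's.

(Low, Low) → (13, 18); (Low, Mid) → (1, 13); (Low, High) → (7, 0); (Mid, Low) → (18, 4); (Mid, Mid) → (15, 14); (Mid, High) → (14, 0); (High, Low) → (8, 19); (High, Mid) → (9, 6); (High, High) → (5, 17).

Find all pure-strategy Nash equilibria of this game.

A profile is a Nash equilibrium when each player is best-responding to the other.
Firm A's best responses — vs Low: Mid (payoff 18); vs Mid: Mid (payoff 15); vs High: Mid (payoff 14).
Firm B's best responses — vs Low: Low (payoff 18); vs Mid: Mid (payoff 14); vs High: Low (payoff 19).
The only mutual best response is (Mid, Mid); neither player gains by switching there.

(Mid, Mid)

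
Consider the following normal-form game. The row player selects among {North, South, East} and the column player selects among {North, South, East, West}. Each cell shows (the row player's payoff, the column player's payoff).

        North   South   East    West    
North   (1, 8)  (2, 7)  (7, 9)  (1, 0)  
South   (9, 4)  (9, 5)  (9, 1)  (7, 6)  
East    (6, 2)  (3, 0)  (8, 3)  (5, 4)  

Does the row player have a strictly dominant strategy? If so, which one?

Check whether one of the row player's strategies beats all alternatives regardless of what the opponent does.
South strictly dominates: vs North: 9 > each of {1, 6}; vs South: 9 > each of {2, 3}; vs East: 9 > each of {7, 8}; vs West: 7 > each of {1, 5}.

South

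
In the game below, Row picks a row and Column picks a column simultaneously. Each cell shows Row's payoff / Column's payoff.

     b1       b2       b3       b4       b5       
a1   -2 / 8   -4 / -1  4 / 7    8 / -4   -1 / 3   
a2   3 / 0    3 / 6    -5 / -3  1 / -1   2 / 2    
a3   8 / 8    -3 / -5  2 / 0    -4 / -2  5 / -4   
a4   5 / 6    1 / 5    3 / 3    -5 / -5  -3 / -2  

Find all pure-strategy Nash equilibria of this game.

(a2, b2) and (a3, b1)

Find each player's best response to every opponent strategy; NE are the intersections.
Row's best responses — vs b1: a3 (payoff 8); vs b2: a2 (payoff 3); vs b3: a1 (payoff 4); vs b4: a1 (payoff 8); vs b5: a3 (payoff 5).
Column's best responses — vs a1: b1 (payoff 8); vs a2: b2 (payoff 6); vs a3: b1 (payoff 8); vs a4: b1 (payoff 6).
Mutual best responses occur at (a2, b2) and (a3, b1); at each, neither player gains by switching.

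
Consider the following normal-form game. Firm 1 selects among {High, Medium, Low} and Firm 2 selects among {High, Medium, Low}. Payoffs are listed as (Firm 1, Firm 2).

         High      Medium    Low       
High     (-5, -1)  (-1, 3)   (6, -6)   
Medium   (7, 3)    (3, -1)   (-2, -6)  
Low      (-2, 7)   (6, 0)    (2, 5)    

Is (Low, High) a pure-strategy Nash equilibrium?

No

Holding Firm 2 at High: Firm 1 gets -2 from Low but could get 7 by switching to Medium. Firm 1 has a profitable deviation.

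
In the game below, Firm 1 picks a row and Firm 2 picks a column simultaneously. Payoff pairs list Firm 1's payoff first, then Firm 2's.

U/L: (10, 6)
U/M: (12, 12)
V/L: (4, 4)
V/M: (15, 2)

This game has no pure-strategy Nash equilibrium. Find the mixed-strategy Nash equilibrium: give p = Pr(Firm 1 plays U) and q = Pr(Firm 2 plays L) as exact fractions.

In a mixed NE each player is indifferent between their pure strategies, so the opponent's mix sets the indifference.
Firm 2 indifferent between L and M: p·6 + (1−p)·4 = p·12 + (1−p)·2 ⟹ 4 + 2p = 2 + 10p ⟹ p = 1/4.
Firm 1 indifferent between U and V: q·10 + (1−q)·12 = q·4 + (1−q)·15 ⟹ 12 + (-2)q = 15 + (-11)q ⟹ q = 1/3.

p = 1/4, q = 1/3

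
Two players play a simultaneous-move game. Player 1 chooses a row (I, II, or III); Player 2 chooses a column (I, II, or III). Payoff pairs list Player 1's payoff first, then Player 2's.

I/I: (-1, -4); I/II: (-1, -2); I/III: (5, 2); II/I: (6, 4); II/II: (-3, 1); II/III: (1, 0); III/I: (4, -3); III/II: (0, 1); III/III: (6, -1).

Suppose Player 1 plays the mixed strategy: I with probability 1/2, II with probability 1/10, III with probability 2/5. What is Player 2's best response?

III

Compute Player 2's expected payoff from each pure strategy against the given mix.
I: (1/2)·(-4) + (1/10)·4 + (2/5)·(-3) = -14/5
II: (1/2)·(-2) + (1/10)·1 + (2/5)·1 = -1/2
III: (1/2)·2 + (1/10)·0 + (2/5)·(-1) = 3/5
Highest expected payoff is 3/5, from III.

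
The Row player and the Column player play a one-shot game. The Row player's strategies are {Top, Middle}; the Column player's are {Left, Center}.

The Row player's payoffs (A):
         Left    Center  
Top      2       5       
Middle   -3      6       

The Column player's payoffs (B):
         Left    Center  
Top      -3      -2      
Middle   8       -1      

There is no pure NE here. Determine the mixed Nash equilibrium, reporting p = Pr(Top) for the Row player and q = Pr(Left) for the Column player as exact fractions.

Each player's mixing probability is pinned down by making the *other* player indifferent.
The Column player indifferent between Left and Center: p·(-3) + (1−p)·8 = p·(-2) + (1−p)·(-1) ⟹ 8 + (-11)p = (-1) + (-1)p ⟹ p = 9/10.
The Row player indifferent between Top and Middle: q·2 + (1−q)·5 = q·(-3) + (1−q)·6 ⟹ 5 + (-3)q = 6 + (-9)q ⟹ q = 1/6.

p = 9/10, q = 1/6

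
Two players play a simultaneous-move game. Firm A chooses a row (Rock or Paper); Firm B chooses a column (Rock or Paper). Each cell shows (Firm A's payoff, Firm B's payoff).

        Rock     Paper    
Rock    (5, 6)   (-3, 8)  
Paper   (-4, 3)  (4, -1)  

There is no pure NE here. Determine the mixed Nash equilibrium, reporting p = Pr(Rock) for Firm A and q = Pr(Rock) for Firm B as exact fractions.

p = 2/3, q = 7/16

Each player's mixing probability is pinned down by making the *other* player indifferent.
Firm B indifferent between Rock and Paper: p·6 + (1−p)·3 = p·8 + (1−p)·(-1) ⟹ 3 + 3p = (-1) + 9p ⟹ p = 2/3.
Firm A indifferent between Rock and Paper: q·5 + (1−q)·(-3) = q·(-4) + (1−q)·4 ⟹ (-3) + 8q = 4 + (-8)q ⟹ q = 7/16.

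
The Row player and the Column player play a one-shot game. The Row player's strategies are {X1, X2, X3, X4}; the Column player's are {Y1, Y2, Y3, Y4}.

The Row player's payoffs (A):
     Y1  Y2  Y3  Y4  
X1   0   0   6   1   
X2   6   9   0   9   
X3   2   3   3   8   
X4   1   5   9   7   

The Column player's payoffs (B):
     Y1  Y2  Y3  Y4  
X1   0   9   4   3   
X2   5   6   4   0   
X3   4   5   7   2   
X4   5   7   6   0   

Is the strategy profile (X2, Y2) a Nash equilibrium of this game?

Yes

Holding the Column player at Y2: the Row player gets 9 from X2, versus 0 from X1, 3 from X3, 5 from X4. No profitable deviation for the Row player.
Holding the Row player at X2: the Column player gets 6 from Y2, versus 5 from Y1, 4 from Y3, 0 from Y4. No profitable deviation for the Column player either.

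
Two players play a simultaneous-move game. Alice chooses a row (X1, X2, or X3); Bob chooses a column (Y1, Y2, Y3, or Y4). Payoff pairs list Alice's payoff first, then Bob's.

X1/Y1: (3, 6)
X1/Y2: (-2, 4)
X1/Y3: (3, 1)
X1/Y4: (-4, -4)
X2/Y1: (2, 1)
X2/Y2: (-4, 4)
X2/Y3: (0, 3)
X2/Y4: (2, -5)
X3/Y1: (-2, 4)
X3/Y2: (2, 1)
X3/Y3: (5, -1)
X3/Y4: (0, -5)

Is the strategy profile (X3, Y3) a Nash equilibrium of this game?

Holding Bob at Y3: Alice gets 5 from X3, versus 3 from X1, 0 from X2. No profitable deviation for Alice.
Holding Alice at X3: Bob gets -1 from Y3 but could get 4 by switching to Y1. Bob has a profitable deviation.

No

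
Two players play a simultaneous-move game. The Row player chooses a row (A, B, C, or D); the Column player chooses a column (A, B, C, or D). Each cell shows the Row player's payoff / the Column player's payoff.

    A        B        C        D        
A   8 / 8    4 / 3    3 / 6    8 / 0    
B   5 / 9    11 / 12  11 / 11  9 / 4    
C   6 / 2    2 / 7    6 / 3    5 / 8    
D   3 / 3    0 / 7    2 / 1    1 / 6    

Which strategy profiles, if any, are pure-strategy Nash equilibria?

(A, A) and (B, B)

Find each player's best response to every opponent strategy; NE are the intersections.
The Row player's best responses — vs A: A (payoff 8); vs B: B (payoff 11); vs C: B (payoff 11); vs D: B (payoff 9).
The Column player's best responses — vs A: A (payoff 8); vs B: B (payoff 12); vs C: D (payoff 8); vs D: B (payoff 7).
Mutual best responses occur at (A, A) and (B, B); at each, neither player gains by switching.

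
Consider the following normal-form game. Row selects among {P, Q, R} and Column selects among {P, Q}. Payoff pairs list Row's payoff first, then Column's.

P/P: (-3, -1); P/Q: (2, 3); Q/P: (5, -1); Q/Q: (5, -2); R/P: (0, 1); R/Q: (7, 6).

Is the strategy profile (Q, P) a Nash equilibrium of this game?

Holding Column at P: Row gets 5 from Q, versus -3 from P, 0 from R. No profitable deviation for Row.
Holding Row at Q: Column gets -1 from P, versus -2 from Q. No profitable deviation for Column either.

Yes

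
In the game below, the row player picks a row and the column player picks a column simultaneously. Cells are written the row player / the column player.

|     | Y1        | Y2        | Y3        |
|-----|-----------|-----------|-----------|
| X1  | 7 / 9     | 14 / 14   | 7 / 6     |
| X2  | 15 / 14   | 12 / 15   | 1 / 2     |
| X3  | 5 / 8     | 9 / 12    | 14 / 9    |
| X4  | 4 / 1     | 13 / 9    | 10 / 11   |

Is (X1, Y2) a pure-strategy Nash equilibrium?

Yes

Holding the column player at Y2: the row player gets 14 from X1, versus 12 from X2, 9 from X3, 13 from X4. No profitable deviation for the row player.
Holding the row player at X1: the column player gets 14 from Y2, versus 9 from Y1, 6 from Y3. No profitable deviation for the column player either.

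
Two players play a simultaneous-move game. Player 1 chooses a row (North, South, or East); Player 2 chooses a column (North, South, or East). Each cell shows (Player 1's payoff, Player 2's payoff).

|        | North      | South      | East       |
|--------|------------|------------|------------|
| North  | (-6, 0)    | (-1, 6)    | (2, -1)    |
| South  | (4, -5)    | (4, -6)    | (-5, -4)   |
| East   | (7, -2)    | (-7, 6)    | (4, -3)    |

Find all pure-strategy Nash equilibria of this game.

A profile is a Nash equilibrium when each player is best-responding to the other.
Player 1's best responses — vs North: East (payoff 7); vs South: South (payoff 4); vs East: East (payoff 4).
Player 2's best responses — vs North: South (payoff 6); vs South: East (payoff -4); vs East: South (payoff 6).
No cell has both players best-responding. For instance, Player 1's best reply to North is East, but against East Player 2 prefers South over North.

There is no pure-strategy Nash equilibrium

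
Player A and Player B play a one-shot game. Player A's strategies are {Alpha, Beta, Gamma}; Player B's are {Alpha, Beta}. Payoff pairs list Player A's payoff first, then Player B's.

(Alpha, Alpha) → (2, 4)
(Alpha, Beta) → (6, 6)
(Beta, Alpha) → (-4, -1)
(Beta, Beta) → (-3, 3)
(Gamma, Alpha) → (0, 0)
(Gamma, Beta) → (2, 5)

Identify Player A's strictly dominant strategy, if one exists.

Alpha

A strategy is strictly dominant if it gives Player A a strictly higher payoff than every other strategy, against every choice by the opponent.
Alpha strictly dominates: vs Alpha: 2 > each of {-4, 0}; vs Beta: 6 > each of {-3, 2}.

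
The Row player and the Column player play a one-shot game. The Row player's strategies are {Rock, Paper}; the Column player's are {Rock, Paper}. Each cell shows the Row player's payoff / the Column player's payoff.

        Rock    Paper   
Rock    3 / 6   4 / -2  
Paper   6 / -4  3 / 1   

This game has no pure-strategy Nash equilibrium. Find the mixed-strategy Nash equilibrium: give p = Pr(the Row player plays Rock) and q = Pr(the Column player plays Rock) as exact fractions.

p = 5/13, q = 1/4

In a mixed NE each player is indifferent between their pure strategies, so the opponent's mix sets the indifference.
The Column player indifferent between Rock and Paper: p·6 + (1−p)·(-4) = p·(-2) + (1−p)·1 ⟹ (-4) + 10p = 1 + (-3)p ⟹ p = 5/13.
The Row player indifferent between Rock and Paper: q·3 + (1−q)·4 = q·6 + (1−q)·3 ⟹ 4 + (-1)q = 3 + 3q ⟹ q = 1/4.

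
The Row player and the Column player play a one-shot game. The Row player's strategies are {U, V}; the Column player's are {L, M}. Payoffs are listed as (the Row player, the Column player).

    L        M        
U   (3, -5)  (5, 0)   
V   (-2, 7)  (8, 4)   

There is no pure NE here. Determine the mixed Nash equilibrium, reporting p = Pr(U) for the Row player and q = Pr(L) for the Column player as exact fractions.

p = 3/8, q = 3/8

In a mixed NE each player is indifferent between their pure strategies, so the opponent's mix sets the indifference.
The Column player indifferent between L and M: p·(-5) + (1−p)·7 = p·0 + (1−p)·4 ⟹ 7 + (-12)p = 4 + (-4)p ⟹ p = 3/8.
The Row player indifferent between U and V: q·3 + (1−q)·5 = q·(-2) + (1−q)·8 ⟹ 5 + (-2)q = 8 + (-10)q ⟹ q = 3/8.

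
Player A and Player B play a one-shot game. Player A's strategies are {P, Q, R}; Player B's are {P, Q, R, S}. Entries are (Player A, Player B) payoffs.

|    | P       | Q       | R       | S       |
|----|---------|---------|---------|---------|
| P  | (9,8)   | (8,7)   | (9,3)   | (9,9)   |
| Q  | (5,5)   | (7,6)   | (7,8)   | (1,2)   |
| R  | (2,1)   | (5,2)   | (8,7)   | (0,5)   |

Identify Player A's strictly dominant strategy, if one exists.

P

Check whether one of Player A's strategies beats all alternatives regardless of what the opponent does.
P strictly dominates: vs P: 9 > each of {5, 2}; vs Q: 8 > each of {7, 5}; vs R: 9 > each of {7, 8}; vs S: 9 > each of {1, 0}.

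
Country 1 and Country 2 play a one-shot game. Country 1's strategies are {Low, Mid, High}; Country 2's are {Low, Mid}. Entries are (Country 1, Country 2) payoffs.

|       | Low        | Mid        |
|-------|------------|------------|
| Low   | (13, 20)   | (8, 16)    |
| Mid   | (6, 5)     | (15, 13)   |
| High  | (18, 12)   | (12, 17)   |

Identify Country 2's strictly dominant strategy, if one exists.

A strategy is strictly dominant if it gives Country 2 a strictly higher payoff than every other strategy, against every choice by the opponent.
Low is not dominant: against Mid, Mid gives 13 > 5.
Mid is not dominant: against Low, Low gives 20 > 16.
No single strategy is best against every opponent action.

None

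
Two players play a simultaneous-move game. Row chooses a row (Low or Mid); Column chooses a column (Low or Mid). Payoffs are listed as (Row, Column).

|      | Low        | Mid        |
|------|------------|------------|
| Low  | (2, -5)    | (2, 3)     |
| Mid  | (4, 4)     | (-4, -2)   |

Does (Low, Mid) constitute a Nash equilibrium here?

Holding Column at Mid: Row gets 2 from Low, versus -4 from Mid. No profitable deviation for Row.
Holding Row at Low: Column gets 3 from Mid, versus -5 from Low. No profitable deviation for Column either.

Yes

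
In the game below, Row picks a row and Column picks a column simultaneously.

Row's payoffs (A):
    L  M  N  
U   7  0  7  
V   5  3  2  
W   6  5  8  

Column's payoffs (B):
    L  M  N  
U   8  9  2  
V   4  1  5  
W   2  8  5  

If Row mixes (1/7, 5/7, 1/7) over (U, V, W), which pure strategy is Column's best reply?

N

Compute Column's expected payoff from each pure strategy against the given mix.
L: (1/7)·8 + (5/7)·4 + (1/7)·2 = 30/7
M: (1/7)·9 + (5/7)·1 + (1/7)·8 = 22/7
N: (1/7)·2 + (5/7)·5 + (1/7)·5 = 32/7
Highest expected payoff is 32/7, from N.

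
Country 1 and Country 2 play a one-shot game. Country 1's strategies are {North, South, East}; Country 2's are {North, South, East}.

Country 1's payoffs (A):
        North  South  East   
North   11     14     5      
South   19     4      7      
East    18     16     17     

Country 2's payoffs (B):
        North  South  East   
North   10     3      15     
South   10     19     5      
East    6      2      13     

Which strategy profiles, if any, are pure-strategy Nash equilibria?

Find each player's best response to every opponent strategy; NE are the intersections.
Country 1's best responses — vs North: South (payoff 19); vs South: East (payoff 16); vs East: East (payoff 17).
Country 2's best responses — vs North: East (payoff 15); vs South: South (payoff 19); vs East: East (payoff 13).
The only mutual best response is (East, East); neither player gains by switching there.

(East, East)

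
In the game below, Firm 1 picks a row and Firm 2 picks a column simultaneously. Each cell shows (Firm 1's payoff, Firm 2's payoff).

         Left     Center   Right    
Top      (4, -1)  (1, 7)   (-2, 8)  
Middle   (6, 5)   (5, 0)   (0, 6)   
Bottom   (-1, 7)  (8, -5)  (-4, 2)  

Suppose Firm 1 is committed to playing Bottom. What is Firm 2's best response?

Left

With Firm 1 fixed at Bottom, Firm 2's payoffs are: Left → 7, Center → -5, Right → 2.
The maximum is 7, achieved by Left.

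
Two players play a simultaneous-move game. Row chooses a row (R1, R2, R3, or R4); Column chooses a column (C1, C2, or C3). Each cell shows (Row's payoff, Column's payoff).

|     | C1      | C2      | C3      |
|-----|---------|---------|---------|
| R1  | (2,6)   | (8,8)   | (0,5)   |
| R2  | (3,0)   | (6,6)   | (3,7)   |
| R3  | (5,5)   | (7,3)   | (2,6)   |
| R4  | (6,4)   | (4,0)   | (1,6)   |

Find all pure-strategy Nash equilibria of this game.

Find each player's best response to every opponent strategy; NE are the intersections.
Row's best responses — vs C1: R4 (payoff 6); vs C2: R1 (payoff 8); vs C3: R2 (payoff 3).
Column's best responses — vs R1: C2 (payoff 8); vs R2: C3 (payoff 7); vs R3: C3 (payoff 6); vs R4: C3 (payoff 6).
Mutual best responses occur at (R1, C2) and (R2, C3); at each, neither player gains by switching.

(R1, C2) and (R2, C3)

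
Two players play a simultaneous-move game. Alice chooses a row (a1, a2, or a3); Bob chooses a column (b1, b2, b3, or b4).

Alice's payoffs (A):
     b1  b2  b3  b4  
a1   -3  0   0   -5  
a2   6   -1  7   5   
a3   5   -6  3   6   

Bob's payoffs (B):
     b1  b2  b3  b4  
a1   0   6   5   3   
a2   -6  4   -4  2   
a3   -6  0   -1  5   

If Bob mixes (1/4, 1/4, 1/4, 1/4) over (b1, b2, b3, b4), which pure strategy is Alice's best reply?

a2

Compute Alice's expected payoff from each pure strategy against the given mix.
a1: (1/4)·(-3) + (1/4)·0 + (1/4)·0 + (1/4)·(-5) = -2
a2: (1/4)·6 + (1/4)·(-1) + (1/4)·7 + (1/4)·5 = 17/4
a3: (1/4)·5 + (1/4)·(-6) + (1/4)·3 + (1/4)·6 = 2
Highest expected payoff is 17/4, from a2.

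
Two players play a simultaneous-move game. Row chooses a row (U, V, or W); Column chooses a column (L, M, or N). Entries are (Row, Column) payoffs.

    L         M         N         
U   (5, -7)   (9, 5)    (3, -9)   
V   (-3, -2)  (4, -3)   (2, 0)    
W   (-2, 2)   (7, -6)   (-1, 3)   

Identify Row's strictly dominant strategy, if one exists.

A strategy is strictly dominant if it gives Row a strictly higher payoff than every other strategy, against every choice by the opponent.
U strictly dominates: vs L: 5 > each of {-3, -2}; vs M: 9 > each of {4, 7}; vs N: 3 > each of {2, -1}.

U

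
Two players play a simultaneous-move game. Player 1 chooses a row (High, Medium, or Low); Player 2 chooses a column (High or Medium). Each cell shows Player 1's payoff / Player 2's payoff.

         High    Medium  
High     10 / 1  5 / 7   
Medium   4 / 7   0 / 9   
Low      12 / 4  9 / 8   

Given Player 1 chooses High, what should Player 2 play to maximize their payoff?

Medium

With Player 1 fixed at High, Player 2's payoffs are: High → 1, Medium → 7.
The maximum is 7, achieved by Medium.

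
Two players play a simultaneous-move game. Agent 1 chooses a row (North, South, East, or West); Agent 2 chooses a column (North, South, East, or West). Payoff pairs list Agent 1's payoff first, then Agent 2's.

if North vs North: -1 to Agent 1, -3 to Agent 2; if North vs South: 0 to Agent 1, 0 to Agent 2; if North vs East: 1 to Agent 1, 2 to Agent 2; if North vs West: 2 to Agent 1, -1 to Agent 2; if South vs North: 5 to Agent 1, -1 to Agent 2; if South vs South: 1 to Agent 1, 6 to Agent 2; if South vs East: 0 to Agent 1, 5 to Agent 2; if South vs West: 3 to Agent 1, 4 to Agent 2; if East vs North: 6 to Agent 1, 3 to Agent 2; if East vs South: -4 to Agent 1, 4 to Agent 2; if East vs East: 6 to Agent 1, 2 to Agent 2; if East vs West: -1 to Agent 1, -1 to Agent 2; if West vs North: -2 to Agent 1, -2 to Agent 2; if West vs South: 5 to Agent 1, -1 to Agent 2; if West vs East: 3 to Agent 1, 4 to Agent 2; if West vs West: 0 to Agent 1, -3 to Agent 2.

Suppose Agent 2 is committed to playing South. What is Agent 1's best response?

West

With Agent 2 fixed at South, Agent 1's payoffs are: North → 0, South → 1, East → -4, West → 5.
The maximum is 5, achieved by West.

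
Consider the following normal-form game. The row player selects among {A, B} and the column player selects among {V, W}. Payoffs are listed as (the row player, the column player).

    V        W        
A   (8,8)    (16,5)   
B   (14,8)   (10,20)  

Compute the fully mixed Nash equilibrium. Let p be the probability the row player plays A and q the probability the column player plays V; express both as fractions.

In a mixed NE each player is indifferent between their pure strategies, so the opponent's mix sets the indifference.
The column player indifferent between V and W: p·8 + (1−p)·8 = p·5 + (1−p)·20 ⟹ 8 + 0p = 20 + (-15)p ⟹ p = 4/5.
The row player indifferent between A and B: q·8 + (1−q)·16 = q·14 + (1−q)·10 ⟹ 16 + (-8)q = 10 + 4q ⟹ q = 1/2.

p = 4/5, q = 1/2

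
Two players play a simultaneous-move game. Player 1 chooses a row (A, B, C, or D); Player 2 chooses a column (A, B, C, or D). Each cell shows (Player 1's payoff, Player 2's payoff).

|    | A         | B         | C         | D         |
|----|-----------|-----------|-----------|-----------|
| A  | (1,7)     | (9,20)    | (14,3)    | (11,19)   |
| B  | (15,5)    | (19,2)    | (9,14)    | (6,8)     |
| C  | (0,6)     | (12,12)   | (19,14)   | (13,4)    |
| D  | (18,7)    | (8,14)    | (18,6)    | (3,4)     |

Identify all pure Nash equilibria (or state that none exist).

(C, C)

Find each player's best response to every opponent strategy; NE are the intersections.
Player 1's best responses — vs A: D (payoff 18); vs B: B (payoff 19); vs C: C (payoff 19); vs D: C (payoff 13).
Player 2's best responses — vs A: B (payoff 20); vs B: C (payoff 14); vs C: C (payoff 14); vs D: B (payoff 14).
The only mutual best response is (C, C); neither player gains by switching there.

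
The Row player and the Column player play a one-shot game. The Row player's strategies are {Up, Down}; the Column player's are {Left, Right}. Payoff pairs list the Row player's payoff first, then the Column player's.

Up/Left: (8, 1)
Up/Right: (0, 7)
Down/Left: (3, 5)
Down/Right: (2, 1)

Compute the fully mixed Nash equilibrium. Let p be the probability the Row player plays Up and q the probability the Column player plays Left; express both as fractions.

p = 2/5, q = 2/7

In a mixed NE each player is indifferent between their pure strategies, so the opponent's mix sets the indifference.
The Column player indifferent between Left and Right: p·1 + (1−p)·5 = p·7 + (1−p)·1 ⟹ 5 + (-4)p = 1 + 6p ⟹ p = 2/5.
The Row player indifferent between Up and Down: q·8 + (1−q)·0 = q·3 + (1−q)·2 ⟹ 0 + 8q = 2 + 1q ⟹ q = 2/7.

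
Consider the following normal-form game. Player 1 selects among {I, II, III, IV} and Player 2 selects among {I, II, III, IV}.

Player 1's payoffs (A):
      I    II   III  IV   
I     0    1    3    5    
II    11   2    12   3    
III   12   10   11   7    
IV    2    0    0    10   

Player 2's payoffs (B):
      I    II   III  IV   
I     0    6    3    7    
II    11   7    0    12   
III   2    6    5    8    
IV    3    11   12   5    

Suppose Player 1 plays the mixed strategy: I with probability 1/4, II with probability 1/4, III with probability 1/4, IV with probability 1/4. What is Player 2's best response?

Compute Player 2's expected payoff from each pure strategy against the given mix.
I: (1/4)·0 + (1/4)·11 + (1/4)·2 + (1/4)·3 = 4
II: (1/4)·6 + (1/4)·7 + (1/4)·6 + (1/4)·11 = 15/2
III: (1/4)·3 + (1/4)·0 + (1/4)·5 + (1/4)·12 = 5
IV: (1/4)·7 + (1/4)·12 + (1/4)·8 + (1/4)·5 = 8
Highest expected payoff is 8, from IV.

IV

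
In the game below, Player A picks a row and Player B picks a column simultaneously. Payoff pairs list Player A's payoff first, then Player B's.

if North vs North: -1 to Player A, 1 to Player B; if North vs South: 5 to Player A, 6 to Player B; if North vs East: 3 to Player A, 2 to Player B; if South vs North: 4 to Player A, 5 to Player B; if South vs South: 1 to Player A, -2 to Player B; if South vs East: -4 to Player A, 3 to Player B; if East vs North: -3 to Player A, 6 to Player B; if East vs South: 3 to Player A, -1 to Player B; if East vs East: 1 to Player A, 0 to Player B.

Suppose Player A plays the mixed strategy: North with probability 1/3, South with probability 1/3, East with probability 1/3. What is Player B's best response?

Player B's best reply maximizes expected payoff against the mix.
North: (1/3)·1 + (1/3)·5 + (1/3)·6 = 4
South: (1/3)·6 + (1/3)·(-2) + (1/3)·(-1) = 1
East: (1/3)·2 + (1/3)·3 + (1/3)·0 = 5/3
Highest expected payoff is 4, from North.

North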